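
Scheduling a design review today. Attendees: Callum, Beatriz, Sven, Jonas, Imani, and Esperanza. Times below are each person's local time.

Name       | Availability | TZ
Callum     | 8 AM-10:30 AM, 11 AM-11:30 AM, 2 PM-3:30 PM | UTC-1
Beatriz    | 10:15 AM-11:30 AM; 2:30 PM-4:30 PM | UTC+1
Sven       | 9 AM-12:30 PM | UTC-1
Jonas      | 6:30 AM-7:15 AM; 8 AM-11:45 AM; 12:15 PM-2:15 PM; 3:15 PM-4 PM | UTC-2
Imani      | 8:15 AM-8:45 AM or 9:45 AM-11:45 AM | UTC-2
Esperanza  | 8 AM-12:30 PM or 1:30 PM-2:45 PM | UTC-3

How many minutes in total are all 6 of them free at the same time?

Callum in UTC: 09:00-11:30, 12:00-12:30, 15:00-16:30 (add 1h to convert from UTC-1).
Beatriz in UTC: 09:15-10:30, 13:30-15:30 (subtract 1h to convert from UTC+1).
Sven in UTC: 10:00-13:30 (add 1h to convert from UTC-1).
Jonas in UTC: 08:30-09:15, 10:00-13:45, 14:15-16:15, 17:15-18:00 (add 2h to convert from UTC-2).
Imani in UTC: 10:15-10:45, 11:45-13:45 (add 2h to convert from UTC-2).
Esperanza in UTC: 11:00-15:30, 16:30-17:45 (add 3h to convert from UTC-3).
Callum ∩ Beatriz: 09:15-10:30, 15:00-15:30.
Callum ∩ Beatriz ∩ Sven: 10:00-10:30.
Callum ∩ Beatriz ∩ Sven ∩ Jonas: 10:00-10:30.
Callum ∩ Beatriz ∩ Sven ∩ Jonas ∩ Imani: 10:15-10:30.
Callum ∩ Beatriz ∩ Sven ∩ Jonas ∩ Imani ∩ Esperanza: ∅.
There is no time when everyone is free.
There is no common window, so the total is 0 minutes.

0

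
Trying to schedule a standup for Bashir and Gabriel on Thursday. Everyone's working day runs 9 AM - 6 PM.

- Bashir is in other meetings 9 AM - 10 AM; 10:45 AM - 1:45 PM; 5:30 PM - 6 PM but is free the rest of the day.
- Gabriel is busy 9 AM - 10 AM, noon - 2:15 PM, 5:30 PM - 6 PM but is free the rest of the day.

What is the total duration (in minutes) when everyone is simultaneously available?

Bashir free: 10:00-10:45, 13:45-17:30 (invert busy blocks within the working day).
Gabriel free: 10:00-12:00, 14:15-17:30 (invert busy blocks within the working day).
Bashir ∩ Gabriel: 10:00-10:45, 14:15-17:30.
Summing the common windows: 45 + 195 = 240 minutes.

240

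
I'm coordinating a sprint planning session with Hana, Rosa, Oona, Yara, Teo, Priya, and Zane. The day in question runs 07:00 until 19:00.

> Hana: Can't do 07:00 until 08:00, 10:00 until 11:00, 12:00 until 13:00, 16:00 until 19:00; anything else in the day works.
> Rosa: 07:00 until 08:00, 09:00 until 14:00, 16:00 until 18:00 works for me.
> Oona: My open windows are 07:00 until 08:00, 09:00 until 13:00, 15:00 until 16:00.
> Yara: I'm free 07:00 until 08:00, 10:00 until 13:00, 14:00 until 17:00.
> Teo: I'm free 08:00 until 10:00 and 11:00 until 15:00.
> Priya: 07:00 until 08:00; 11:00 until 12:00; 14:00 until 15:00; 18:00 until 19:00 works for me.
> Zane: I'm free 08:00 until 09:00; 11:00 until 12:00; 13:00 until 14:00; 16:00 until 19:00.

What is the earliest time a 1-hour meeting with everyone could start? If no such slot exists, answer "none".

Hana free: 08:00-10:00, 11:00-12:00, 13:00-16:00 (invert busy blocks within the working day).
Rosa free: 07:00-08:00, 09:00-14:00, 16:00-18:00.
Oona free: 07:00-08:00, 09:00-13:00, 15:00-16:00.
Yara free: 07:00-08:00, 10:00-13:00, 14:00-17:00.
Teo free: 08:00-10:00, 11:00-15:00.
Priya free: 07:00-08:00, 11:00-12:00, 14:00-15:00, 18:00-19:00.
Zane free: 08:00-09:00, 11:00-12:00, 13:00-14:00, 16:00-19:00.
Hana ∩ Rosa: 09:00-10:00, 11:00-12:00, 13:00-14:00.
Hana ∩ Rosa ∩ Oona: 09:00-10:00, 11:00-12:00.
Hana ∩ Rosa ∩ Oona ∩ Yara: 11:00-12:00.
Hana ∩ Rosa ∩ Oona ∩ Yara ∩ Teo: 11:00-12:00.
Hana ∩ Rosa ∩ Oona ∩ Yara ∩ Teo ∩ Priya: 11:00-12:00.
Hana ∩ Rosa ∩ Oona ∩ Yara ∩ Teo ∩ Priya ∩ Zane: 11:00-12:00.
The first common window of at least 60 minutes is 11:00-12:00, so the earliest start is 11:00.

11:00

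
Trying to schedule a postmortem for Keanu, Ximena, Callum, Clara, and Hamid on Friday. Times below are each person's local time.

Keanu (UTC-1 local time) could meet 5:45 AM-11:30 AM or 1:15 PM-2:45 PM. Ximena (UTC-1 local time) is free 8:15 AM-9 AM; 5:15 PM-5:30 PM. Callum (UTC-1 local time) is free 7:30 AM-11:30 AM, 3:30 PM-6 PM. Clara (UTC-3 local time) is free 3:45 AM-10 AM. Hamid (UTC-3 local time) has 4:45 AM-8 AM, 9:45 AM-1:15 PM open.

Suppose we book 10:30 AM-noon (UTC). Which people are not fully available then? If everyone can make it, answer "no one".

Keanu in UTC: 06:45-12:30, 14:15-15:45 (add 1h to convert from UTC-1).
Ximena in UTC: 09:15-10:00, 18:15-18:30 (add 1h to convert from UTC-1).
Callum in UTC: 08:30-12:30, 16:30-19:00 (add 1h to convert from UTC-1).
Clara in UTC: 06:45-13:00 (add 3h to convert from UTC-3).
Hamid in UTC: 07:45-11:00, 12:45-16:15 (add 3h to convert from UTC-3).
Keanu: free for 10:30-12:00. Ximena: not fully free for 10:30-12:00. Callum: free for 10:30-12:00. Clara: free for 10:30-12:00. Hamid: not fully free for 10:30-12:00.

Hamid, Ximena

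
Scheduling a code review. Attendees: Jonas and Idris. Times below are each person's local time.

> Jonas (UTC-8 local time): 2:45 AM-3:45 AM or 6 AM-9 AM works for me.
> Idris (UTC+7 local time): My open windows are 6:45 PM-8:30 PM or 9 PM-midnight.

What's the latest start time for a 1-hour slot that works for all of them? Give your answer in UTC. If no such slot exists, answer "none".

Jonas in UTC: 10:45-11:45, 14:00-17:00 (add 8h to convert from UTC-8).
Idris in UTC: 11:45-13:30, 14:00-17:00 (subtract 7h to convert from UTC+7).
Jonas ∩ Idris: 14:00-17:00.
Those are the intersection windows.
The last common window of at least 60 minutes is 14:00-17:00; a 60-minute meeting can start as late as 16:00 and still end by 17:00.

16:00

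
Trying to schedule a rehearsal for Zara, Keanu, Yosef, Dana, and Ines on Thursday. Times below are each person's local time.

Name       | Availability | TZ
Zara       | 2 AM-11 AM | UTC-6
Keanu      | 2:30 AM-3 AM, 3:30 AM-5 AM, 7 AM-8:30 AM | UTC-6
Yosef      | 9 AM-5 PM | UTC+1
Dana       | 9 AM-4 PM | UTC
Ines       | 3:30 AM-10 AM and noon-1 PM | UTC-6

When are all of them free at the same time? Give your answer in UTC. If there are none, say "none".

Zara in UTC: 08:00-17:00 (add 6h to convert from UTC-6).
Keanu in UTC: 08:30-09:00, 09:30-11:00, 13:00-14:30 (add 6h to convert from UTC-6).
Yosef in UTC: 08:00-16:00 (subtract 1h to convert from UTC+1).
Dana in UTC: 09:00-16:00.
Ines in UTC: 09:30-16:00, 18:00-19:00 (add 6h to convert from UTC-6).
Zara ∩ Keanu: 08:30-09:00, 09:30-11:00, 13:00-14:30.
Zara ∩ Keanu ∩ Yosef: 08:30-09:00, 09:30-11:00, 13:00-14:30.
Zara ∩ Keanu ∩ Yosef ∩ Dana: 09:30-11:00, 13:00-14:30.
Zara ∩ Keanu ∩ Yosef ∩ Dana ∩ Ines: 09:30-11:00, 13:00-14:30.
Those are the intersection windows.

09:30-11:00, 13:00-14:30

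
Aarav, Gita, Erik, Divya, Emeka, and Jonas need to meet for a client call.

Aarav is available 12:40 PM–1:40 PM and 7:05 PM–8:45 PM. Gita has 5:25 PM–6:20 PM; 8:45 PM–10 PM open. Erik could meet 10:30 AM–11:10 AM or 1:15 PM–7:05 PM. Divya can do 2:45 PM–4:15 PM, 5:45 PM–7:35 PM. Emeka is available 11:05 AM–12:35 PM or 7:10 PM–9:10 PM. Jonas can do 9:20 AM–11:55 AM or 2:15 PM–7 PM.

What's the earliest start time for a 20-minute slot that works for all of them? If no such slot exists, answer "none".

none

Aarav ∩ Gita: ∅.
Aarav ∩ Gita ∩ Erik: ∅.
Aarav ∩ Gita ∩ Erik ∩ Divya: ∅.
Aarav ∩ Gita ∩ Erik ∩ Divya ∩ Emeka: ∅.
Aarav ∩ Gita ∩ Erik ∩ Divya ∩ Emeka ∩ Jonas: ∅.
There is no time when everyone is free.
No common window is at least 20 minutes long.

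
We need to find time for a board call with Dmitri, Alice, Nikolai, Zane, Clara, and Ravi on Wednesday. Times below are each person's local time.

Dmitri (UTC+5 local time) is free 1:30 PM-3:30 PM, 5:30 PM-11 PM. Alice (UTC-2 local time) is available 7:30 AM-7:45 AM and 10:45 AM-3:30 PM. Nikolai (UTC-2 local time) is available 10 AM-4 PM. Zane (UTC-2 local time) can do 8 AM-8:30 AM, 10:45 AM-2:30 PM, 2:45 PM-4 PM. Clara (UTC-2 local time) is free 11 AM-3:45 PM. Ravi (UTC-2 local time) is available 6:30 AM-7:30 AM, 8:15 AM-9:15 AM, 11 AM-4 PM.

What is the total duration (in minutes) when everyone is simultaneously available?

Dmitri in UTC: 08:30-10:30, 12:30-18:00 (subtract 5h to convert from UTC+5).
Alice in UTC: 09:30-09:45, 12:45-17:30 (add 2h to convert from UTC-2).
Nikolai in UTC: 12:00-18:00 (add 2h to convert from UTC-2).
Zane in UTC: 10:00-10:30, 12:45-16:30, 16:45-18:00 (add 2h to convert from UTC-2).
Clara in UTC: 13:00-17:45 (add 2h to convert from UTC-2).
Ravi in UTC: 08:30-09:30, 10:15-11:15, 13:00-18:00 (add 2h to convert from UTC-2).
Dmitri ∩ Alice: 09:30-09:45, 12:45-17:30.
Dmitri ∩ Alice ∩ Nikolai: 12:45-17:30.
Dmitri ∩ Alice ∩ Nikolai ∩ Zane: 12:45-16:30, 16:45-17:30.
Dmitri ∩ Alice ∩ Nikolai ∩ Zane ∩ Clara: 13:00-16:30, 16:45-17:30.
Dmitri ∩ Alice ∩ Nikolai ∩ Zane ∩ Clara ∩ Ravi: 13:00-16:30, 16:45-17:30.
Summing the common windows: 210 + 45 = 255 minutes.

255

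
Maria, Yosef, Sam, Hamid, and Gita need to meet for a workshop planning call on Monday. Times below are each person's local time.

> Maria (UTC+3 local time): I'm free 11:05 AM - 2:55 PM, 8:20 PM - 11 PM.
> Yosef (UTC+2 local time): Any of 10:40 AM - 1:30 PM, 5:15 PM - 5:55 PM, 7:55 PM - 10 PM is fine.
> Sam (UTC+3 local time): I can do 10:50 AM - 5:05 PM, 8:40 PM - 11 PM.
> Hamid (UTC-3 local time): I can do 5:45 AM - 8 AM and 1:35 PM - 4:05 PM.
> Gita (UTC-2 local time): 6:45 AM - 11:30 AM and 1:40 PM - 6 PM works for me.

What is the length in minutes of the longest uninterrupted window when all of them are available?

Maria in UTC: 08:05-11:55, 17:20-20:00 (subtract 3h to convert from UTC+3).
Yosef in UTC: 08:40-11:30, 15:15-15:55, 17:55-20:00 (subtract 2h to convert from UTC+2).
Sam in UTC: 07:50-14:05, 17:40-20:00 (subtract 3h to convert from UTC+3).
Hamid in UTC: 08:45-11:00, 16:35-19:05 (add 3h to convert from UTC-3).
Gita in UTC: 08:45-13:30, 15:40-20:00 (add 2h to convert from UTC-2).
Maria ∩ Yosef: 08:40-11:30, 17:55-20:00.
Maria ∩ Yosef ∩ Sam: 08:40-11:30, 17:55-20:00.
Maria ∩ Yosef ∩ Sam ∩ Hamid: 08:45-11:00, 17:55-19:05.
Maria ∩ Yosef ∩ Sam ∩ Hamid ∩ Gita: 08:45-11:00, 17:55-19:05.
Those are the intersection windows.
The longest is 08:45-11:00 at 135 minutes.

135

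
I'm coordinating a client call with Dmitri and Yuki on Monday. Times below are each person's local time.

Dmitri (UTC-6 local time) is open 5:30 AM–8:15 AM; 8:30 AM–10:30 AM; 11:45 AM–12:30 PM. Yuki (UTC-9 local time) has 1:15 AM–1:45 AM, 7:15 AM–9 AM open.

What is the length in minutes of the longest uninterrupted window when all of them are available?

15

Dmitri in UTC: 11:30-14:15, 14:30-16:30, 17:45-18:30 (add 6h to convert from UTC-6).
Yuki in UTC: 10:15-10:45, 16:15-18:00 (add 9h to convert from UTC-9).
Dmitri ∩ Yuki: 16:15-16:30, 17:45-18:00.
Those are the intersection windows.
The longest is 16:15-16:30 at 15 minutes.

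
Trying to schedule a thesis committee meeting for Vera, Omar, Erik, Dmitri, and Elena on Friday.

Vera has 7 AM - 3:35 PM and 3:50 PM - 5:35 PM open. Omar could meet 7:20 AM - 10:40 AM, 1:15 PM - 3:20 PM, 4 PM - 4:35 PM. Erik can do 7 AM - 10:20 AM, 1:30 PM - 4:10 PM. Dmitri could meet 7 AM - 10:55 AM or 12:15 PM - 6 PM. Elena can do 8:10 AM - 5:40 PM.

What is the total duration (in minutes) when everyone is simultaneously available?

Vera ∩ Omar: 07:20-10:40, 13:15-15:20, 16:00-16:35.
Vera ∩ Omar ∩ Erik: 07:20-10:20, 13:30-15:20, 16:00-16:10.
Vera ∩ Omar ∩ Erik ∩ Dmitri: 07:20-10:20, 13:30-15:20, 16:00-16:10.
Vera ∩ Omar ∩ Erik ∩ Dmitri ∩ Elena: 08:10-10:20, 13:30-15:20, 16:00-16:10.
Those are the intersection windows.
Summing the common windows: 130 + 110 + 10 = 250 minutes.

250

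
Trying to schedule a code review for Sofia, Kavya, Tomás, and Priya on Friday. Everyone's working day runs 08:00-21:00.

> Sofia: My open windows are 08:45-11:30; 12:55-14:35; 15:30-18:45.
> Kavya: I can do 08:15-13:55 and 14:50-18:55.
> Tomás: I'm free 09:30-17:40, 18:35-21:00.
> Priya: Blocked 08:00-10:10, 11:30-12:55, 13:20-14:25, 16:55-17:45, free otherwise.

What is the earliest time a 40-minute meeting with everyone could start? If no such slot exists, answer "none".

10:10

Sofia free: 08:45-11:30, 12:55-14:35, 15:30-18:45.
Kavya free: 08:15-13:55, 14:50-18:55.
Tomás free: 09:30-17:40, 18:35-21:00.
Priya free: 10:10-11:30, 12:55-13:20, 14:25-16:55, 17:45-21:00 (invert busy blocks within the working day).
Sofia ∩ Kavya: 08:45-11:30, 12:55-13:55, 15:30-18:45.
Sofia ∩ Kavya ∩ Tomás: 09:30-11:30, 12:55-13:55, 15:30-17:40, 18:35-18:45.
Sofia ∩ Kavya ∩ Tomás ∩ Priya: 10:10-11:30, 12:55-13:20, 15:30-16:55, 18:35-18:45.
So the common availability across everyone is 10:10-11:30, 12:55-13:20, 15:30-16:55, 18:35-18:45.
The first common window of at least 40 minutes is 10:10-11:30, so the earliest start is 10:10.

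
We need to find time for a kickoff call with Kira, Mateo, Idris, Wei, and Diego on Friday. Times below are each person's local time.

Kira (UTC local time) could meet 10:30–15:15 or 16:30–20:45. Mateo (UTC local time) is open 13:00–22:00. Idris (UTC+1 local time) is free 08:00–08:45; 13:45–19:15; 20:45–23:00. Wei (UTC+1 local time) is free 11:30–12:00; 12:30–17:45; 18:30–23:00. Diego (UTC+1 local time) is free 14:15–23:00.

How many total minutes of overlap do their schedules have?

240

Kira in UTC: 10:30-15:15, 16:30-20:45.
Mateo in UTC: 13:00-22:00.
Idris in UTC: 07:00-07:45, 12:45-18:15, 19:45-22:00 (subtract 1h to convert from UTC+1).
Wei in UTC: 10:30-11:00, 11:30-16:45, 17:30-22:00 (subtract 1h to convert from UTC+1).
Diego in UTC: 13:15-22:00 (subtract 1h to convert from UTC+1).
Kira ∩ Mateo: 13:00-15:15, 16:30-20:45.
Kira ∩ Mateo ∩ Idris: 13:00-15:15, 16:30-18:15, 19:45-20:45.
Kira ∩ Mateo ∩ Idris ∩ Wei: 13:00-15:15, 16:30-16:45, 17:30-18:15, 19:45-20:45.
Kira ∩ Mateo ∩ Idris ∩ Wei ∩ Diego: 13:15-15:15, 16:30-16:45, 17:30-18:15, 19:45-20:45.
Summing the common windows: 120 + 15 + 45 + 60 = 240 minutes.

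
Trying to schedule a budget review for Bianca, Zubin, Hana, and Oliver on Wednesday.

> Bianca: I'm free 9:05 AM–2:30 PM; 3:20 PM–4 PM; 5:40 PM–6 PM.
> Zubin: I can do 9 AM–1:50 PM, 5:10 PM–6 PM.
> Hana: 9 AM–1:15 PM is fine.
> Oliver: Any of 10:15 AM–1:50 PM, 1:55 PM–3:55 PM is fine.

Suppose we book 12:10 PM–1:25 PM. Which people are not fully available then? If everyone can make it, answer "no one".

Bianca: free for 12:10-13:25. Zubin: free for 12:10-13:25. Hana: not fully free for 12:10-13:25. Oliver: free for 12:10-13:25.

Hana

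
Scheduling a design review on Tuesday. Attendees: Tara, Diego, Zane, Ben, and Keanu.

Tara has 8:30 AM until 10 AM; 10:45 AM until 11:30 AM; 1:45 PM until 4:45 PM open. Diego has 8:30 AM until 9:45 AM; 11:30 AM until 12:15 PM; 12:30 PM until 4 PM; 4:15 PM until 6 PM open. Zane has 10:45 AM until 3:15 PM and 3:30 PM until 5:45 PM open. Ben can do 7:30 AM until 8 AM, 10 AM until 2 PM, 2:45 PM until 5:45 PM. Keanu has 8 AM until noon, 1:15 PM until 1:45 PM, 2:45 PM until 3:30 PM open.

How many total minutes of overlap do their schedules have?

30

Tara ∩ Diego: 08:30-09:45, 13:45-16:00, 16:15-16:45.
Tara ∩ Diego ∩ Zane: 13:45-15:15, 15:30-16:00, 16:15-16:45.
Tara ∩ Diego ∩ Zane ∩ Ben: 13:45-14:00, 14:45-15:15, 15:30-16:00, 16:15-16:45.
Tara ∩ Diego ∩ Zane ∩ Ben ∩ Keanu: 14:45-15:15.
Those are the intersection windows.
That's a single block of 30 minutes.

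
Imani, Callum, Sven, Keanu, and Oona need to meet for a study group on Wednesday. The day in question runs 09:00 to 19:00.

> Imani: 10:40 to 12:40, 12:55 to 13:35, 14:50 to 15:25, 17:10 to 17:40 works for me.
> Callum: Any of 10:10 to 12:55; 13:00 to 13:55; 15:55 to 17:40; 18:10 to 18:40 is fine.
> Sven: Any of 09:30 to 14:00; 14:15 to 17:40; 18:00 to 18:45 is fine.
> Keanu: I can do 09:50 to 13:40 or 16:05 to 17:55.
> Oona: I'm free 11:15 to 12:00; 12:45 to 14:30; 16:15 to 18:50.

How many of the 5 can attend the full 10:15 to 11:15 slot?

3

Callum, Sven, and Keanu can make the full 10:15-11:15 slot — that's 3.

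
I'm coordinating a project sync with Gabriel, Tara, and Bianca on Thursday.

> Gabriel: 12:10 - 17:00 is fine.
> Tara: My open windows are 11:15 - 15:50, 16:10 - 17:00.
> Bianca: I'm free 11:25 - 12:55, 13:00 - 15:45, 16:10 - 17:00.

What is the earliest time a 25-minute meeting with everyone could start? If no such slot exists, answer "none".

Gabriel ∩ Tara: 12:10-15:50, 16:10-17:00.
Gabriel ∩ Tara ∩ Bianca: 12:10-12:55, 13:00-15:45, 16:10-17:00.
The first common window of at least 25 minutes is 12:10-12:55, so the earliest start is 12:10.

12:10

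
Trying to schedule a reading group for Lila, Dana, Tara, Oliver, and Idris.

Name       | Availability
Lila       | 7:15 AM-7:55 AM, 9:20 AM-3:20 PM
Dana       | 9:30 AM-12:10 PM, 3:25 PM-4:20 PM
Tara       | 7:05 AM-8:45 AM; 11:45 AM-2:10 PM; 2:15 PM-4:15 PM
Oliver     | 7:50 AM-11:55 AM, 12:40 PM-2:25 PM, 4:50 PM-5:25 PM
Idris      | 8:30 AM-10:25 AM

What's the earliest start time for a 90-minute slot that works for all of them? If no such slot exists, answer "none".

none

Lila ∩ Dana: 09:30-12:10.
Lila ∩ Dana ∩ Tara: 11:45-12:10.
Lila ∩ Dana ∩ Tara ∩ Oliver: 11:45-11:55.
Lila ∩ Dana ∩ Tara ∩ Oliver ∩ Idris: ∅.
There is no time when everyone is free.
No common window is at least 90 minutes long.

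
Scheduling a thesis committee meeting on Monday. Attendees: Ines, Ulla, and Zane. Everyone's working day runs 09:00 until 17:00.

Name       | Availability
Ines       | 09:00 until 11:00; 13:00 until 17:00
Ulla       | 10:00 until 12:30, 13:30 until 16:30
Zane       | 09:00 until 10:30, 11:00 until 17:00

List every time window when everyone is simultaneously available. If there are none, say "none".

Ines ∩ Ulla: 10:00-11:00, 13:30-16:30.
Ines ∩ Ulla ∩ Zane: 10:00-10:30, 13:30-16:30.

10:00-10:30, 13:30-16:30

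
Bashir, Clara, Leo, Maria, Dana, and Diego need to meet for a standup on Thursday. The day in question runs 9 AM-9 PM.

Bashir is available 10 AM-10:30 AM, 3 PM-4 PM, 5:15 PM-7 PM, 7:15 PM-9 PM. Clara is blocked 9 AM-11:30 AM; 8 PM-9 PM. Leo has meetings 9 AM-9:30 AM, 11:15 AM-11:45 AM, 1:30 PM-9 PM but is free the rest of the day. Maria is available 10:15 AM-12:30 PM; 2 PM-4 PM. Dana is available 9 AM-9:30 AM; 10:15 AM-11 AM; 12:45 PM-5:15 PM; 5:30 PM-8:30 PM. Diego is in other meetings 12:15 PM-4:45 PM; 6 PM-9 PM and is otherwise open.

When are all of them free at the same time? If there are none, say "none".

Bashir free: 10:00-10:30, 15:00-16:00, 17:15-19:00, 19:15-21:00.
Clara free: 11:30-20:00 (invert busy blocks within the working day).
Leo free: 09:30-11:15, 11:45-13:30 (invert busy blocks within the working day).
Maria free: 10:15-12:30, 14:00-16:00.
Dana free: 09:00-09:30, 10:15-11:00, 12:45-17:15, 17:30-20:30.
Diego free: 09:00-12:15, 16:45-18:00 (invert busy blocks within the working day).
Bashir ∩ Clara: 15:00-16:00, 17:15-19:00, 19:15-20:00.
Bashir ∩ Clara ∩ Leo: ∅.
Bashir ∩ Clara ∩ Leo ∩ Maria: ∅.
Bashir ∩ Clara ∩ Leo ∩ Maria ∩ Dana: ∅.
Bashir ∩ Clara ∩ Leo ∩ Maria ∩ Dana ∩ Diego: ∅.
There is no time when everyone is free.

none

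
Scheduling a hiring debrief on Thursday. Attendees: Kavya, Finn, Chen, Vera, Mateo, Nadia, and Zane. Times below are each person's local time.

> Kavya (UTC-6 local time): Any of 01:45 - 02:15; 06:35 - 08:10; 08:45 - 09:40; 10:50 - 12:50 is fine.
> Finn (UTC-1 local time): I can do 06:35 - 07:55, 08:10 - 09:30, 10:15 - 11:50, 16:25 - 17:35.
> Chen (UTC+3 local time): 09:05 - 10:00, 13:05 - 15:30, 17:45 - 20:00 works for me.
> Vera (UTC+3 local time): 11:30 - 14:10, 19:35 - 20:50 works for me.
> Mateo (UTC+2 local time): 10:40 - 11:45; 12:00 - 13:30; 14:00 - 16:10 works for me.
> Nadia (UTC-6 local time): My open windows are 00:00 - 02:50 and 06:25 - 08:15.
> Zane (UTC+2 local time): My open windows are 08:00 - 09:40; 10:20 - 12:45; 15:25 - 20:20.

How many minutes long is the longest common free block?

0

Kavya in UTC: 07:45-08:15, 12:35-14:10, 14:45-15:40, 16:50-18:50 (add 6h to convert from UTC-6).
Finn in UTC: 07:35-08:55, 09:10-10:30, 11:15-12:50, 17:25-18:35 (add 1h to convert from UTC-1).
Chen in UTC: 06:05-07:00, 10:05-12:30, 14:45-17:00 (subtract 3h to convert from UTC+3).
Vera in UTC: 08:30-11:10, 16:35-17:50 (subtract 3h to convert from UTC+3).
Mateo in UTC: 08:40-09:45, 10:00-11:30, 12:00-14:10 (subtract 2h to convert from UTC+2).
Nadia in UTC: 06:00-08:50, 12:25-14:15 (add 6h to convert from UTC-6).
Zane in UTC: 06:00-07:40, 08:20-10:45, 13:25-18:20 (subtract 2h to convert from UTC+2).
Kavya ∩ Finn: 07:45-08:15, 12:35-12:50, 17:25-18:35.
Kavya ∩ Finn ∩ Chen: ∅.
Kavya ∩ Finn ∩ Chen ∩ Vera: ∅.
Kavya ∩ Finn ∩ Chen ∩ Vera ∩ Mateo: ∅.
Kavya ∩ Finn ∩ Chen ∩ Vera ∩ Mateo ∩ Nadia: ∅.
Kavya ∩ Finn ∩ Chen ∩ Vera ∩ Mateo ∩ Nadia ∩ Zane: ∅.
There is no time when everyone is free.
No common window exists, so the longest block is 0 minutes.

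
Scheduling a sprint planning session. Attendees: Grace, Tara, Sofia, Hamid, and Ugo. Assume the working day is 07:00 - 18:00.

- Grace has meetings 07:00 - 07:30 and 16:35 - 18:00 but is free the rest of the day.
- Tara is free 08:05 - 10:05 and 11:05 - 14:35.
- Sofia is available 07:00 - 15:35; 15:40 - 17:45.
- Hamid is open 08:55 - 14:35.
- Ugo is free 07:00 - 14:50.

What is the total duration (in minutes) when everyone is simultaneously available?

280

Grace free: 07:30-16:35 (invert busy blocks within the working day).
Tara free: 08:05-10:05, 11:05-14:35.
Sofia free: 07:00-15:35, 15:40-17:45.
Hamid free: 08:55-14:35.
Ugo free: 07:00-14:50.
Grace ∩ Tara: 08:05-10:05, 11:05-14:35.
Grace ∩ Tara ∩ Sofia: 08:05-10:05, 11:05-14:35.
Grace ∩ Tara ∩ Sofia ∩ Hamid: 08:55-10:05, 11:05-14:35.
Grace ∩ Tara ∩ Sofia ∩ Hamid ∩ Ugo: 08:55-10:05, 11:05-14:35.
Those are the intersection windows.
Summing the common windows: 70 + 210 = 280 minutes.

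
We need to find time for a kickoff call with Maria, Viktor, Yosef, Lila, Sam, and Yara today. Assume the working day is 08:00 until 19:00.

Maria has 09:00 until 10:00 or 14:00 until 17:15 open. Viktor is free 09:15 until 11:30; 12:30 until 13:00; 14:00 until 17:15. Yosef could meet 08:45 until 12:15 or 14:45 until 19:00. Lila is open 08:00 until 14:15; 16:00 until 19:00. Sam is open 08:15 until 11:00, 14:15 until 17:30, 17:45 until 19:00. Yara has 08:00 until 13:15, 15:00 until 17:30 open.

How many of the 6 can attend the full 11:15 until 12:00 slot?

3

Yosef, Lila, and Yara can make the full 11:15-12:00 slot — that's 3.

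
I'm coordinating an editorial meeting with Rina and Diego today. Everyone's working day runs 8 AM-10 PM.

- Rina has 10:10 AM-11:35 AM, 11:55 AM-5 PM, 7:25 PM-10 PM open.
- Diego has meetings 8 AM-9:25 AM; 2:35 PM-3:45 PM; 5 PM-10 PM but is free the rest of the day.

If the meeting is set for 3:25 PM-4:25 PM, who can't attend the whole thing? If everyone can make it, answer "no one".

Diego

Rina free: 10:10-11:35, 11:55-17:00, 19:25-22:00.
Diego free: 09:25-14:35, 15:45-17:00 (invert busy blocks within the working day).
Rina: free for 15:25-16:25. Diego: not fully free for 15:25-16:25.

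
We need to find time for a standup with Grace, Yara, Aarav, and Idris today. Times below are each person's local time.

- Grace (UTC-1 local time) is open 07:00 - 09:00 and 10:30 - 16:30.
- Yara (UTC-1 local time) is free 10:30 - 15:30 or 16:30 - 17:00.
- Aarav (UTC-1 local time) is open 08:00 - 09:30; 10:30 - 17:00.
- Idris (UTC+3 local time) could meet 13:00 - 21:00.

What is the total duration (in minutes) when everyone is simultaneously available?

300

Grace in UTC: 08:00-10:00, 11:30-17:30 (add 1h to convert from UTC-1).
Yara in UTC: 11:30-16:30, 17:30-18:00 (add 1h to convert from UTC-1).
Aarav in UTC: 09:00-10:30, 11:30-18:00 (add 1h to convert from UTC-1).
Idris in UTC: 10:00-18:00 (subtract 3h to convert from UTC+3).
Grace ∩ Yara: 11:30-16:30.
Grace ∩ Yara ∩ Aarav: 11:30-16:30.
Grace ∩ Yara ∩ Aarav ∩ Idris: 11:30-16:30.
That's a single block of 300 minutes.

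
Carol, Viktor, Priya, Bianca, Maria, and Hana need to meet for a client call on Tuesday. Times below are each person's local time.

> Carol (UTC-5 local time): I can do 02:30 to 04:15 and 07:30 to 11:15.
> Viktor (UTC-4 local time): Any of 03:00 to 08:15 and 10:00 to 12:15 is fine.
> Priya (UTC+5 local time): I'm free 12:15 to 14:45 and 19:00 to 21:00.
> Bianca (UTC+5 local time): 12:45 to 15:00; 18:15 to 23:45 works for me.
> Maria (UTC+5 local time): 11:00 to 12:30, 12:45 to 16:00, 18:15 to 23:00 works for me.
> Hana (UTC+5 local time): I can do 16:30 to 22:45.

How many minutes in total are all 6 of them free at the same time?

Carol in UTC: 07:30-09:15, 12:30-16:15 (add 5h to convert from UTC-5).
Viktor in UTC: 07:00-12:15, 14:00-16:15 (add 4h to convert from UTC-4).
Priya in UTC: 07:15-09:45, 14:00-16:00 (subtract 5h to convert from UTC+5).
Bianca in UTC: 07:45-10:00, 13:15-18:45 (subtract 5h to convert from UTC+5).
Maria in UTC: 06:00-07:30, 07:45-11:00, 13:15-18:00 (subtract 5h to convert from UTC+5).
Hana in UTC: 11:30-17:45 (subtract 5h to convert from UTC+5).
Carol ∩ Viktor: 07:30-09:15, 14:00-16:15.
Carol ∩ Viktor ∩ Priya: 07:30-09:15, 14:00-16:00.
Carol ∩ Viktor ∩ Priya ∩ Bianca: 07:45-09:15, 14:00-16:00.
Carol ∩ Viktor ∩ Priya ∩ Bianca ∩ Maria: 07:45-09:15, 14:00-16:00.
Carol ∩ Viktor ∩ Priya ∩ Bianca ∩ Maria ∩ Hana: 14:00-16:00.
That's a single block of 120 minutes.

120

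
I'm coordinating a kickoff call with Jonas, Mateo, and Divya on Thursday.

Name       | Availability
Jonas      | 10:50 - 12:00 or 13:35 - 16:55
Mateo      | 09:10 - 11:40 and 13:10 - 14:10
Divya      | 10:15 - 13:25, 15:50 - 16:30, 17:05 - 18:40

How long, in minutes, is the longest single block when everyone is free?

Jonas ∩ Mateo: 10:50-11:40, 13:35-14:10.
Jonas ∩ Mateo ∩ Divya: 10:50-11:40.
Those are the intersection windows.
The longest is 10:50-11:40 at 50 minutes.

50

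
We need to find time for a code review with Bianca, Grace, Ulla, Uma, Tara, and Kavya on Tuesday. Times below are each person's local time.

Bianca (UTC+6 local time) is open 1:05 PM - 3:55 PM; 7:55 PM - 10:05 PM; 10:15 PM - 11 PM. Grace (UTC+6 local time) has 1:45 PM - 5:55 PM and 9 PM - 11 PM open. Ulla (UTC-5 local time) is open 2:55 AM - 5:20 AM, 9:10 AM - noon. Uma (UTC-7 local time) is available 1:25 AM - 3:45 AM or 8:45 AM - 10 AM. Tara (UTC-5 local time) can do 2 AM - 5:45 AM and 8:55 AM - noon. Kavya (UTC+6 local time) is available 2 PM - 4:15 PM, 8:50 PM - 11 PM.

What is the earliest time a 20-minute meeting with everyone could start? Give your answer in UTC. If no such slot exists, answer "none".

08:25

Bianca in UTC: 07:05-09:55, 13:55-16:05, 16:15-17:00 (subtract 6h to convert from UTC+6).
Grace in UTC: 07:45-11:55, 15:00-17:00 (subtract 6h to convert from UTC+6).
Ulla in UTC: 07:55-10:20, 14:10-17:00 (add 5h to convert from UTC-5).
Uma in UTC: 08:25-10:45, 15:45-17:00 (add 7h to convert from UTC-7).
Tara in UTC: 07:00-10:45, 13:55-17:00 (add 5h to convert from UTC-5).
Kavya in UTC: 08:00-10:15, 14:50-17:00 (subtract 6h to convert from UTC+6).
Bianca ∩ Grace: 07:45-09:55, 15:00-16:05, 16:15-17:00.
Bianca ∩ Grace ∩ Ulla: 07:55-09:55, 15:00-16:05, 16:15-17:00.
Bianca ∩ Grace ∩ Ulla ∩ Uma: 08:25-09:55, 15:45-16:05, 16:15-17:00.
Bianca ∩ Grace ∩ Ulla ∩ Uma ∩ Tara: 08:25-09:55, 15:45-16:05, 16:15-17:00.
Bianca ∩ Grace ∩ Ulla ∩ Uma ∩ Tara ∩ Kavya: 08:25-09:55, 15:45-16:05, 16:15-17:00.
The first common window of at least 20 minutes is 08:25-09:55, so the earliest start is 08:25.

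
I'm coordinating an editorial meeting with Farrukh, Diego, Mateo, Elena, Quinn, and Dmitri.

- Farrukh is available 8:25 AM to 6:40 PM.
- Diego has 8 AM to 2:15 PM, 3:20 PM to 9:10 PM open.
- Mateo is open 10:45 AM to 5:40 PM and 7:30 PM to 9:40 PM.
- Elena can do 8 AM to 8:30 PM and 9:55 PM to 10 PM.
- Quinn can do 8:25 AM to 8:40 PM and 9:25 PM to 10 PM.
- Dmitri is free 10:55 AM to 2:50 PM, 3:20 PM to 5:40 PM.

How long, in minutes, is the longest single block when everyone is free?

Farrukh ∩ Diego: 08:25-14:15, 15:20-18:40.
Farrukh ∩ Diego ∩ Mateo: 10:45-14:15, 15:20-17:40.
Farrukh ∩ Diego ∩ Mateo ∩ Elena: 10:45-14:15, 15:20-17:40.
Farrukh ∩ Diego ∩ Mateo ∩ Elena ∩ Quinn: 10:45-14:15, 15:20-17:40.
Farrukh ∩ Diego ∩ Mateo ∩ Elena ∩ Quinn ∩ Dmitri: 10:55-14:15, 15:20-17:40.
So the common availability across everyone is 10:55-14:15, 15:20-17:40.
The longest is 10:55-14:15 at 200 minutes.

200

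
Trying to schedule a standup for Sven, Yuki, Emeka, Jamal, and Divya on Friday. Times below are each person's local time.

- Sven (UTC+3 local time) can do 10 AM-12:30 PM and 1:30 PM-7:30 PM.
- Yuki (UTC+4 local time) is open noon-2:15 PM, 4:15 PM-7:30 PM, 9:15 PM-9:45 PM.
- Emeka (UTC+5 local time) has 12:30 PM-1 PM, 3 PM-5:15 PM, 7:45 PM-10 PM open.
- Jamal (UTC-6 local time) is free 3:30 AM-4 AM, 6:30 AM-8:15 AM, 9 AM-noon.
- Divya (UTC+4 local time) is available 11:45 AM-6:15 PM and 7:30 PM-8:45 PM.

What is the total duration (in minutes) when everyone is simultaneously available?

Sven in UTC: 07:00-09:30, 10:30-16:30 (subtract 3h to convert from UTC+3).
Yuki in UTC: 08:00-10:15, 12:15-15:30, 17:15-17:45 (subtract 4h to convert from UTC+4).
Emeka in UTC: 07:30-08:00, 10:00-12:15, 14:45-17:00 (subtract 5h to convert from UTC+5).
Jamal in UTC: 09:30-10:00, 12:30-14:15, 15:00-18:00 (add 6h to convert from UTC-6).
Divya in UTC: 07:45-14:15, 15:30-16:45 (subtract 4h to convert from UTC+4).
Sven ∩ Yuki: 08:00-09:30, 12:15-15:30.
Sven ∩ Yuki ∩ Emeka: 14:45-15:30.
Sven ∩ Yuki ∩ Emeka ∩ Jamal: 15:00-15:30.
Sven ∩ Yuki ∩ Emeka ∩ Jamal ∩ Divya: ∅.
There is no time when everyone is free.
There is no common window, so the total is 0 minutes.

0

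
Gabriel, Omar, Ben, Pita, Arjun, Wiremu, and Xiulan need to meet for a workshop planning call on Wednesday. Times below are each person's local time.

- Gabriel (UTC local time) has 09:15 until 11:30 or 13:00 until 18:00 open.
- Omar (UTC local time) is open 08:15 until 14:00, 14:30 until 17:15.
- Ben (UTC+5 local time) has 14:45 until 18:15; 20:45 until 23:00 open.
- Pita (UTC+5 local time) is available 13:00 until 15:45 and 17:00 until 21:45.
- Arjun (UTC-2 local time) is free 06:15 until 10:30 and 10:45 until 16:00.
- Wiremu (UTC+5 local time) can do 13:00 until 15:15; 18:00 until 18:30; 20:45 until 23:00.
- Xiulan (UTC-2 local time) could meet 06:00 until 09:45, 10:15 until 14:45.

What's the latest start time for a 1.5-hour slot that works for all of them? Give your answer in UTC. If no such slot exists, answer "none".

Gabriel in UTC: 09:15-11:30, 13:00-18:00.
Omar in UTC: 08:15-14:00, 14:30-17:15.
Ben in UTC: 09:45-13:15, 15:45-18:00 (subtract 5h to convert from UTC+5).
Pita in UTC: 08:00-10:45, 12:00-16:45 (subtract 5h to convert from UTC+5).
Arjun in UTC: 08:15-12:30, 12:45-18:00 (add 2h to convert from UTC-2).
Wiremu in UTC: 08:00-10:15, 13:00-13:30, 15:45-18:00 (subtract 5h to convert from UTC+5).
Xiulan in UTC: 08:00-11:45, 12:15-16:45 (add 2h to convert from UTC-2).
Gabriel ∩ Omar: 09:15-11:30, 13:00-14:00, 14:30-17:15.
Gabriel ∩ Omar ∩ Ben: 09:45-11:30, 13:00-13:15, 15:45-17:15.
Gabriel ∩ Omar ∩ Ben ∩ Pita: 09:45-10:45, 13:00-13:15, 15:45-16:45.
Gabriel ∩ Omar ∩ Ben ∩ Pita ∩ Arjun: 09:45-10:45, 13:00-13:15, 15:45-16:45.
Gabriel ∩ Omar ∩ Ben ∩ Pita ∩ Arjun ∩ Wiremu: 09:45-10:15, 13:00-13:15, 15:45-16:45.
Gabriel ∩ Omar ∩ Ben ∩ Pita ∩ Arjun ∩ Wiremu ∩ Xiulan: 09:45-10:15, 13:00-13:15, 15:45-16:45.
No common window is at least 90 minutes long.

none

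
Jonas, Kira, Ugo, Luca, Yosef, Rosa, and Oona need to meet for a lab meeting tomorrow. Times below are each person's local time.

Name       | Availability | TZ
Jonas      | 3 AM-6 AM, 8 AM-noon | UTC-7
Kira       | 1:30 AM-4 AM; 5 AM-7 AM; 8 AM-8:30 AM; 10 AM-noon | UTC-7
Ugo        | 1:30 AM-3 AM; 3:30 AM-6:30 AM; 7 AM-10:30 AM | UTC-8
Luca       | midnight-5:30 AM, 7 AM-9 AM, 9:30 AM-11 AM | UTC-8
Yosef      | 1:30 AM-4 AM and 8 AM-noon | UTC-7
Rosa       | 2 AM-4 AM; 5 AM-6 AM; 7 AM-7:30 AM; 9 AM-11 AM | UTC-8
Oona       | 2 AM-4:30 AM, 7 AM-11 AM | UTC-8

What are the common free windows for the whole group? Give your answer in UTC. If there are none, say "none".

Jonas in UTC: 10:00-13:00, 15:00-19:00 (add 7h to convert from UTC-7).
Kira in UTC: 08:30-11:00, 12:00-14:00, 15:00-15:30, 17:00-19:00 (add 7h to convert from UTC-7).
Ugo in UTC: 09:30-11:00, 11:30-14:30, 15:00-18:30 (add 8h to convert from UTC-8).
Luca in UTC: 08:00-13:30, 15:00-17:00, 17:30-19:00 (add 8h to convert from UTC-8).
Yosef in UTC: 08:30-11:00, 15:00-19:00 (add 7h to convert from UTC-7).
Rosa in UTC: 10:00-12:00, 13:00-14:00, 15:00-15:30, 17:00-19:00 (add 8h to convert from UTC-8).
Oona in UTC: 10:00-12:30, 15:00-19:00 (add 8h to convert from UTC-8).
Jonas ∩ Kira: 10:00-11:00, 12:00-13:00, 15:00-15:30, 17:00-19:00.
Jonas ∩ Kira ∩ Ugo: 10:00-11:00, 12:00-13:00, 15:00-15:30, 17:00-18:30.
Jonas ∩ Kira ∩ Ugo ∩ Luca: 10:00-11:00, 12:00-13:00, 15:00-15:30, 17:30-18:30.
Jonas ∩ Kira ∩ Ugo ∩ Luca ∩ Yosef: 10:00-11:00, 15:00-15:30, 17:30-18:30.
Jonas ∩ Kira ∩ Ugo ∩ Luca ∩ Yosef ∩ Rosa: 10:00-11:00, 15:00-15:30, 17:30-18:30.
Jonas ∩ Kira ∩ Ugo ∩ Luca ∩ Yosef ∩ Rosa ∩ Oona: 10:00-11:00, 15:00-15:30, 17:30-18:30.
Those are the intersection windows.

10:00-11:00, 15:00-15:30, 17:30-18:30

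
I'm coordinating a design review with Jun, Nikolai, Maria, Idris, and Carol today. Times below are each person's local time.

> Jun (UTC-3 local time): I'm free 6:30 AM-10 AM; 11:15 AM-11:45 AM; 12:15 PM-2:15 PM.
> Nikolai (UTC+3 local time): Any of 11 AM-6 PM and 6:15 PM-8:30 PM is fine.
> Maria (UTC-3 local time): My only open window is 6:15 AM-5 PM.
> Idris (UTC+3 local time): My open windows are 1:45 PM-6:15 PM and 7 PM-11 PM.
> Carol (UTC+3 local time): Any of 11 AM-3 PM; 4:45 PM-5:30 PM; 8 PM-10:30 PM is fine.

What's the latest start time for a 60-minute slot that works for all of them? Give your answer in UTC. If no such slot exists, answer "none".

Jun in UTC: 09:30-13:00, 14:15-14:45, 15:15-17:15 (add 3h to convert from UTC-3).
Nikolai in UTC: 08:00-15:00, 15:15-17:30 (subtract 3h to convert from UTC+3).
Maria in UTC: 09:15-20:00 (add 3h to convert from UTC-3).
Idris in UTC: 10:45-15:15, 16:00-20:00 (subtract 3h to convert from UTC+3).
Carol in UTC: 08:00-12:00, 13:45-14:30, 17:00-19:30 (subtract 3h to convert from UTC+3).
Jun ∩ Nikolai: 09:30-13:00, 14:15-14:45, 15:15-17:15.
Jun ∩ Nikolai ∩ Maria: 09:30-13:00, 14:15-14:45, 15:15-17:15.
Jun ∩ Nikolai ∩ Maria ∩ Idris: 10:45-13:00, 14:15-14:45, 16:00-17:15.
Jun ∩ Nikolai ∩ Maria ∩ Idris ∩ Carol: 10:45-12:00, 14:15-14:30, 17:00-17:15.
The last common window of at least 60 minutes is 10:45-12:00; a 60-minute meeting can start as late as 11:00 and still end by 12:00.

11:00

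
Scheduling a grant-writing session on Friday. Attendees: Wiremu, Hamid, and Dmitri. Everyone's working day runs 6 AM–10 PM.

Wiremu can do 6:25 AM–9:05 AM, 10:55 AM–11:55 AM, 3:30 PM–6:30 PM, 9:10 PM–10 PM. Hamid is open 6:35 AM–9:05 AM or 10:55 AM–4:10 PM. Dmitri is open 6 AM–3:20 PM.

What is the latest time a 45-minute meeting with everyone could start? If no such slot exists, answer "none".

11:10

Wiremu ∩ Hamid: 06:35-09:05, 10:55-11:55, 15:30-16:10.
Wiremu ∩ Hamid ∩ Dmitri: 06:35-09:05, 10:55-11:55.
The last common window of at least 45 minutes is 10:55-11:55; a 45-minute meeting can start as late as 11:10 and still end by 11:55.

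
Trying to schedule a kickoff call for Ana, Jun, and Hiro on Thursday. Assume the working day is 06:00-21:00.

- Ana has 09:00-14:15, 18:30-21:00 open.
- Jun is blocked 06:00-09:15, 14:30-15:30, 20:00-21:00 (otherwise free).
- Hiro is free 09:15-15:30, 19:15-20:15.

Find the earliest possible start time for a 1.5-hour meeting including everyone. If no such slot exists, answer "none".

Ana free: 09:00-14:15, 18:30-21:00.
Jun free: 09:15-14:30, 15:30-20:00 (invert busy blocks within the working day).
Hiro free: 09:15-15:30, 19:15-20:15.
Ana ∩ Jun: 09:15-14:15, 18:30-20:00.
Ana ∩ Jun ∩ Hiro: 09:15-14:15, 19:15-20:00.
Those are the intersection windows.
The first common window of at least 90 minutes is 09:15-14:15, so the earliest start is 09:15.

09:15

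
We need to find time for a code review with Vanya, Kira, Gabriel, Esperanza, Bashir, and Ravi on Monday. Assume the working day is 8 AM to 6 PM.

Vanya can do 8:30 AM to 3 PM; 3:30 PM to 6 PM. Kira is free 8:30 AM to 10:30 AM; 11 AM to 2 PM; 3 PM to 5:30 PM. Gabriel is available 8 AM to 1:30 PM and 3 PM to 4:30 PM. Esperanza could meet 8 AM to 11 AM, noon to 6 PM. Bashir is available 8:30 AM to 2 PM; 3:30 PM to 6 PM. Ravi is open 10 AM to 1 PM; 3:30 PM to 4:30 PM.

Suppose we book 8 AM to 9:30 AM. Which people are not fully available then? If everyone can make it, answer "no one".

Bashir, Kira, Ravi, Vanya

Vanya: not fully free for 08:00-09:30. Kira: not fully free for 08:00-09:30. Gabriel: free for 08:00-09:30. Esperanza: free for 08:00-09:30. Bashir: not fully free for 08:00-09:30. Ravi: not fully free for 08:00-09:30.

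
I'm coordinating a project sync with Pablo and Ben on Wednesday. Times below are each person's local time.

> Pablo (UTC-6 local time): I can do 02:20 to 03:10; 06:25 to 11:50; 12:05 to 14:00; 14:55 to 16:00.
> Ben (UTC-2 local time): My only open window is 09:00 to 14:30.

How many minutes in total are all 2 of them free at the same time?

245

Pablo in UTC: 08:20-09:10, 12:25-17:50, 18:05-20:00, 20:55-22:00 (add 6h to convert from UTC-6).
Ben in UTC: 11:00-16:30 (add 2h to convert from UTC-2).
Pablo ∩ Ben: 12:25-16:30.
So the common availability across everyone is 12:25-16:30.
That's a single block of 245 minutes.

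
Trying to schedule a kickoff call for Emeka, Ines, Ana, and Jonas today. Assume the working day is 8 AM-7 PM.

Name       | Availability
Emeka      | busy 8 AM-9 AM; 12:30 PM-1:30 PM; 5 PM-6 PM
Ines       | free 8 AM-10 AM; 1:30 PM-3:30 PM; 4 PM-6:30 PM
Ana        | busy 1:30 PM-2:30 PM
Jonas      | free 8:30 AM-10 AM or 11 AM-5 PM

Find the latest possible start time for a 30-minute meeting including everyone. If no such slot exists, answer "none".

16:30

Emeka free: 09:00-12:30, 13:30-17:00, 18:00-19:00 (invert busy blocks within the working day).
Ines free: 08:00-10:00, 13:30-15:30, 16:00-18:30.
Ana free: 08:00-13:30, 14:30-19:00 (invert busy blocks within the working day).
Jonas free: 08:30-10:00, 11:00-17:00.
Emeka ∩ Ines: 09:00-10:00, 13:30-15:30, 16:00-17:00, 18:00-18:30.
Emeka ∩ Ines ∩ Ana: 09:00-10:00, 14:30-15:30, 16:00-17:00, 18:00-18:30.
Emeka ∩ Ines ∩ Ana ∩ Jonas: 09:00-10:00, 14:30-15:30, 16:00-17:00.
The last common window of at least 30 minutes is 16:00-17:00; a 30-minute meeting can start as late as 16:30 and still end by 17:00.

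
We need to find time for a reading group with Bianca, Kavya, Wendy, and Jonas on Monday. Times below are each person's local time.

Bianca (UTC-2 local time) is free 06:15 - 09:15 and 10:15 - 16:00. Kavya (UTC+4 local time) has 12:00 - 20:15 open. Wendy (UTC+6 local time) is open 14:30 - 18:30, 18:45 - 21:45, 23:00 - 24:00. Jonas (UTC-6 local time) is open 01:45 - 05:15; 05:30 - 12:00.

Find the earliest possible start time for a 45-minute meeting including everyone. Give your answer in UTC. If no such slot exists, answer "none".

Bianca in UTC: 08:15-11:15, 12:15-18:00 (add 2h to convert from UTC-2).
Kavya in UTC: 08:00-16:15 (subtract 4h to convert from UTC+4).
Wendy in UTC: 08:30-12:30, 12:45-15:45, 17:00-18:00 (subtract 6h to convert from UTC+6).
Jonas in UTC: 07:45-11:15, 11:30-18:00 (add 6h to convert from UTC-6).
Bianca ∩ Kavya: 08:15-11:15, 12:15-16:15.
Bianca ∩ Kavya ∩ Wendy: 08:30-11:15, 12:15-12:30, 12:45-15:45.
Bianca ∩ Kavya ∩ Wendy ∩ Jonas: 08:30-11:15, 12:15-12:30, 12:45-15:45.
Those are the intersection windows.
The first common window of at least 45 minutes is 08:30-11:15, so the earliest start is 08:30.

08:30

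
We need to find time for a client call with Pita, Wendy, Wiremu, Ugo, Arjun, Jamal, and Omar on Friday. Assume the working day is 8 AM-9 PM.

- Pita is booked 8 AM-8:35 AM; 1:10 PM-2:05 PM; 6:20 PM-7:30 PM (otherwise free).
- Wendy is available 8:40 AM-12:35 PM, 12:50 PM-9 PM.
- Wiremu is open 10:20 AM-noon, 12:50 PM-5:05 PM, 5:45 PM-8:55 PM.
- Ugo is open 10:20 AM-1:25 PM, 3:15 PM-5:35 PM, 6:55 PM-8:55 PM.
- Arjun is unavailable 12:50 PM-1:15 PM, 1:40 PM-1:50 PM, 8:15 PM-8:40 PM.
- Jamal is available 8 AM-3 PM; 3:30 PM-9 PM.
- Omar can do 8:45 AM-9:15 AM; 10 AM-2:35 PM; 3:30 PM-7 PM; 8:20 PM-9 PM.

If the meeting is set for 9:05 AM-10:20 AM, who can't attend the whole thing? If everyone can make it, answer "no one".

Pita free: 08:35-13:10, 14:05-18:20, 19:30-21:00 (invert busy blocks within the working day).
Wendy free: 08:40-12:35, 12:50-21:00.
Wiremu free: 10:20-12:00, 12:50-17:05, 17:45-20:55.
Ugo free: 10:20-13:25, 15:15-17:35, 18:55-20:55.
Arjun free: 08:00-12:50, 13:15-13:40, 13:50-20:15, 20:40-21:00 (invert busy blocks within the working day).
Jamal free: 08:00-15:00, 15:30-21:00.
Omar free: 08:45-09:15, 10:00-14:35, 15:30-19:00, 20:20-21:00.
Pita: free for 09:05-10:20. Wendy: free for 09:05-10:20. Wiremu: not fully free for 09:05-10:20. Ugo: not fully free for 09:05-10:20. Arjun: free for 09:05-10:20. Jamal: free for 09:05-10:20. Omar: not fully free for 09:05-10:20.

Omar, Ugo, Wiremu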